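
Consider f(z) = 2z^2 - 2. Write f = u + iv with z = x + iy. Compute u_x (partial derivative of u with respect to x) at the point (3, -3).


Step 1: f(z) = 2(x+iy)^2 - 2
Step 2: u = 2(x^2 - y^2) - 2
Step 3: u_x = 4x + 0
Step 4: At (3, -3): u_x = 12 + 0 = 12

12


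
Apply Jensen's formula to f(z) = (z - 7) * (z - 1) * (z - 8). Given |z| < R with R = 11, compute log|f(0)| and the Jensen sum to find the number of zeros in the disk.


Jensen's formula: (1/2pi)*integral log|f(Re^it)|dt = log|f(0)| + sum_{|a_k|<R} log(R/|a_k|)
Step 1: f(0) = (-7) * (-1) * (-8) = -56
Step 2: log|f(0)| = log|7| + log|1| + log|8| = 4.0254
Step 3: Zeros inside |z| < 11: 7, 1, 8
Step 4: Jensen sum = log(11/7) + log(11/1) + log(11/8) = 3.1683
Step 5: n(R) = number of terms in the Jensen sum = count of zeros inside |z| < 11 = 3

3


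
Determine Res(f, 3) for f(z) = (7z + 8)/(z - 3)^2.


Step 1: Pole of order 2 at z = 3
Step 2: Res = lim d/dz [(z - 3)^2 * f(z)] as z -> 3
Step 3: (z - 3)^2 * f(z) = 7z + 8
Step 4: d/dz[7z + 8] = 7

7


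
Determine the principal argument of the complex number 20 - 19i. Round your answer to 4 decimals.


Step 1: z = 20 - 19i
Step 2: arg(z) = atan2(-19, 20)
Step 3: arg(z) = -0.7598

-0.7598


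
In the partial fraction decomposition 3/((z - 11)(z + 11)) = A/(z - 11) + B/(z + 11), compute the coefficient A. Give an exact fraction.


Step 1: Multiply both sides by (z - 11) and set z = 11
Step 2: A = 3 / (11 + 11)
Step 3: A = 3 / 22
Step 4: A = 3/22

3/22


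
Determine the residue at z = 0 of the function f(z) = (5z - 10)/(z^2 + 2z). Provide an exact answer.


Step 1: Q(z) = z^2 + 2z = (z)(z + 2)
Step 2: Q'(z) = 2z + 2
Step 3: Q'(0) = 2, P(0) = -10
Step 4: Res = P(0)/Q'(0) = -10/2 = -5

-5


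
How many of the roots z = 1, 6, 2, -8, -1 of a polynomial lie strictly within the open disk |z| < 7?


Step 1: Check each root:
  z = 1: |1| = 1 < 7
  z = 6: |6| = 6 < 7
  z = 2: |2| = 2 < 7
  z = -8: |-8| = 8 >= 7
  z = -1: |-1| = 1 < 7
Step 2: Count = 4

4


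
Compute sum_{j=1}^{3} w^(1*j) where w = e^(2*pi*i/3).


Step 1: The sum sum_{j=1}^{n} w^(k*j) equals n if n | k, else 0.
Step 2: Here n = 3, k = 1
Step 3: Does n divide k? 3 | 1 -> False
Step 4: Sum = 0

0


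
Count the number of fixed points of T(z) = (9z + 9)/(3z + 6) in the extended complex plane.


Step 1: Fixed points satisfy T(z) = z
Step 2: 3z^2 - 3z - 9 = 0
Step 3: Discriminant = (-3)^2 - 4*3*(-9) = 117
Step 4: Number of fixed points = 2

2


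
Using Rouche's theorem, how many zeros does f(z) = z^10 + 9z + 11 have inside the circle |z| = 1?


Step 1: On |z| = 1 the three terms have sizes |z^10| = 1^10 = 1, |9z| = 9*1 = 9, |11| = 11
Step 2: The dominant term is g(z) = 11; let h(z) = z^10 + 9z so f = g + h
Step 3: On |z| = 1: |g| = 11 and |h| <= 1 + 9 = 10
Step 4: Since 11 > 10, |h| < |g| on |z| = 1, so by Rouche f has the same number of zeros as g inside |z| < 1
Step 5: g(z) = 11 is a nonzero constant with no zeros inside |z| < 1. Answer = 0

0


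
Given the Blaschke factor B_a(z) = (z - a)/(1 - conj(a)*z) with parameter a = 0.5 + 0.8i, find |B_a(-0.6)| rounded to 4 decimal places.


Step 1: Numerator z0 - a = -0.6 - (0.5 + 0.8i) = -1.1 - 0.8i
Step 2: Denominator 1 - conj(a)*z0 = 1 - (0.5 - 0.8i)*(-0.6) = 1.3 - 0.48i
Step 3: |z0 - a|^2 = (-1.1)^2 + (-0.8)^2 = 1.85; |1 - conj(a)*z0|^2 = 1.3^2 + (-0.48)^2 = 1.9204
Step 4: |B_a(-0.6)| = sqrt(1.85 / 1.9204) = sqrt(0.963341)
Step 5: = 0.9815

0.9815


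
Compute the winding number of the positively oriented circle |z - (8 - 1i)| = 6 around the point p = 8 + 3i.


Step 1: Center c = (8, -1), radius = 6
Step 2: |p - c|^2 = 0^2 + 4^2 = 16
Step 3: r^2 = 36
Step 4: |p-c| < r so winding number = 1

1


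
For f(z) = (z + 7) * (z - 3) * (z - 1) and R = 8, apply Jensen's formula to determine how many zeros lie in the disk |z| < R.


Jensen's formula: (1/2pi)*integral log|f(Re^it)|dt = log|f(0)| + sum_{|a_k|<R} log(R/|a_k|)
Step 1: f(0) = 7 * (-3) * (-1) = 21
Step 2: log|f(0)| = log|-7| + log|3| + log|1| = 3.0445
Step 3: Zeros inside |z| < 8: -7, 3, 1
Step 4: Jensen sum = log(8/7) + log(8/3) + log(8/1) = 3.1938
Step 5: n(R) = number of terms in the Jensen sum = count of zeros inside |z| < 8 = 3

3


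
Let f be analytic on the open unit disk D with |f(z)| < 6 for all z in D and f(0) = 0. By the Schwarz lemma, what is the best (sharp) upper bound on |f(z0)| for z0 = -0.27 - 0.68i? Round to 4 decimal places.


Step 1: g = f/6 maps D -> D with g(0) = 0, so by the Schwarz lemma |g(z)| <= |z|, i.e. |f(z)| <= 6|z|; this is sharp (f(z) = 6z).
Step 2: |z0|^2 = (-0.27)^2 + (-0.68)^2 = 0.5353
Step 3: |z0| = sqrt(0.5353) = 0.731642
Step 4: Best bound = 6 * |z0| = 6 * 0.731642 = 4.3899

4.3899


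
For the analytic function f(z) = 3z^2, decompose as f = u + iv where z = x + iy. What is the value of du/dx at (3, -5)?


Step 1: f(z) = 3(x+iy)^2 + 0
Step 2: u = 3(x^2 - y^2) + 0
Step 3: u_x = 6x + 0
Step 4: At (3, -5): u_x = 18 + 0 = 18

18


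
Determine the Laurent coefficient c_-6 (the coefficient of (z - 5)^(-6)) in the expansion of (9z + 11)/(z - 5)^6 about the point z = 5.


Step 1: Write the numerator in powers of (z - 5): 9z + 11 = 9(z - 5) + (9*5 + 11) = 9(z - 5) + 56
Step 2: Divide by (z - 5)^6: f(z) = 56(z - 5)^(-6) + 9(z - 5)^(-5)
Step 3: This finite sum is the Laurent series of f about z = 5.
Step 4: Coefficient of (z - 5)^(-6) = 9*5 + 11 = 56

56


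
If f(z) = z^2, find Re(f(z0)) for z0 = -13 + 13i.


Step 1: z0 = -13 + 13i
Step 2: z0^2 = (-13)^2 - 13^2 - 338i
Step 3: real part = 169 - 169 = 0

0


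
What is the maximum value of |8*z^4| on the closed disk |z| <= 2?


Step 1: On |z| = 2, |f(z)| = 8 * |z|^4 = 8 * 2^4
Step 2: By maximum modulus principle, maximum is on boundary.
Step 3: Maximum = 8 * 16 = 128

128


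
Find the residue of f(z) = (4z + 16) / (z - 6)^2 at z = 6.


Step 1: Pole of order 2 at z = 6
Step 2: Res = lim d/dz [(z - 6)^2 * f(z)] as z -> 6
Step 3: (z - 6)^2 * f(z) = 4z + 16
Step 4: d/dz[4z + 16] = 4

4


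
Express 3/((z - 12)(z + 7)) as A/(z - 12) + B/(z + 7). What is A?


Step 1: Multiply both sides by (z - 12) and set z = 12
Step 2: A = 3 / (12 + 7)
Step 3: A = 3 / 19
Step 4: A = 3/19

3/19


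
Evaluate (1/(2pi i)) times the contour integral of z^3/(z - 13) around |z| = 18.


Step 1: f(z) = z^3, a = 13 is inside |z| = 18
Step 2: By Cauchy integral formula: (1/(2pi*i)) * integral = f(a)
Step 3: f(13) = 13^3 = 2197

2197


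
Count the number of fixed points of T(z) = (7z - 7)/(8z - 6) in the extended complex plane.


Step 1: Fixed points satisfy T(z) = z
Step 2: 8z^2 - 13z + 7 = 0
Step 3: Discriminant = (-13)^2 - 4*8*7 = -55
Step 4: Number of fixed points = 2

2


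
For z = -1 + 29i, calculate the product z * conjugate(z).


Step 1: conj(z) = -1 - 29i
Step 2: z * conj(z) = (-1)^2 + 29^2
Step 3: = 1 + 841 = 842

842


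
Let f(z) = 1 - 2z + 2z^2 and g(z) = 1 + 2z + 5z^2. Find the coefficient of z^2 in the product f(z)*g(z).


Step 1: z^2 term in f*g comes from: (1)*(5z^2) + (-2z)*(2z) + (2z^2)*(1)
Step 2: = 5 - 4 + 2
Step 3: = 3

3


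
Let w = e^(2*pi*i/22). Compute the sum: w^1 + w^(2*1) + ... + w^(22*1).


Step 1: The sum sum_{j=1}^{n} w^(k*j) equals n if n | k, else 0.
Step 2: Here n = 22, k = 1
Step 3: Does n divide k? 22 | 1 -> False
Step 4: Sum = 0

0


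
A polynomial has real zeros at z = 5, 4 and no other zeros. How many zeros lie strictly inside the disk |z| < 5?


Step 1: Check each root:
  z = 5: |5| = 5 >= 5
  z = 4: |4| = 4 < 5
Step 2: Count = 1

1


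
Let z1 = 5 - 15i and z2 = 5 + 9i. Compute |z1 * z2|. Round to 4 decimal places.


Step 1: |z1| = sqrt(5^2 + (-15)^2) = sqrt(250)
Step 2: |z2| = sqrt(5^2 + 9^2) = sqrt(106)
Step 3: |z1*z2| = |z1|*|z2| = sqrt(250) * sqrt(106) = sqrt(250 * 106) = sqrt(26500)
Step 4: = 162.7882

162.7882


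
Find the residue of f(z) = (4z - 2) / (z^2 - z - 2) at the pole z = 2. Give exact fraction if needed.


Step 1: Q(z) = z^2 - z - 2 = (z - 2)(z + 1)
Step 2: Q'(z) = 2z - 1
Step 3: Q'(2) = 3, P(2) = 6
Step 4: Res = P(2)/Q'(2) = 6/3 = 2

2


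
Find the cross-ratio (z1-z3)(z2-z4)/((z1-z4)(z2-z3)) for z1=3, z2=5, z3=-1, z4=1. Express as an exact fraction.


Step 1: (z1-z3)(z2-z4) = 4 * 4 = 16
Step 2: (z1-z4)(z2-z3) = 2 * 6 = 12
Step 3: Cross-ratio = 16/12 = 4/3

4/3


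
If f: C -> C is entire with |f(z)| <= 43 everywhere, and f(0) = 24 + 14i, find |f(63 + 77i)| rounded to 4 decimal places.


Step 1: By Liouville's theorem, a bounded entire function is constant.
Step 2: f(z) = f(0) = 24 + 14i for all z.
Step 3: |f(w)| = |24 + 14i| = sqrt(576 + 196)
Step 4: = 27.7849

27.7849


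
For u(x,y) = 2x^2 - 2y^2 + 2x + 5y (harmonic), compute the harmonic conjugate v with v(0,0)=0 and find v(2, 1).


Step 1: v_x = -u_y = 4y - 5
Step 2: v_y = u_x = 4x + 2
Step 3: v = 4xy - 5x + 2y + C
Step 4: v(0,0) = 0 => C = 0
Step 5: v(2, 1) = 0

0


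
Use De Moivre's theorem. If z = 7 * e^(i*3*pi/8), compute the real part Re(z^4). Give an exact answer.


Step 1: By De Moivre's theorem, z^4 = 7^4 * e^(i*4*3*pi/8) = 2401 * (cos(3*pi/2) + i*sin(3*pi/2))
Step 2: |z|^4 = 7^4 = 2401
Step 3: The angle 3*pi/2 already lies in [0, 2*pi)
Step 4: cos(3*pi/2) = 0
Step 5: Re(z^4) = 2401 * 0 = 0

0


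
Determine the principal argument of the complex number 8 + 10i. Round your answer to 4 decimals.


Step 1: z = 8 + 10i
Step 2: arg(z) = atan2(10, 8)
Step 3: arg(z) = 0.8961

0.8961


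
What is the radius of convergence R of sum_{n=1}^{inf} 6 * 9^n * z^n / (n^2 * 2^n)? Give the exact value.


Step 1: General term a_n = 6 * 9^n / (n^2 * 2^n)
Step 2: By the root test, |a_n|^(1/n) = 6^(1/n) * 9 / (n^(2/n) * 2) -> 9/2 as n -> infinity (since 6^(1/n) -> 1 and n^(2/n) -> 1)
Step 3: R = 1/lim|a_n|^(1/n) = 2/9

2/9


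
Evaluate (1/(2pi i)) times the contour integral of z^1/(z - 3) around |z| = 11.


Step 1: f(z) = z^1, a = 3 is inside |z| = 11
Step 2: By Cauchy integral formula: (1/(2pi*i)) * integral = f(a)
Step 3: f(3) = 3^1 = 3

3


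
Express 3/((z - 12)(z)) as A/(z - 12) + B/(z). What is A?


Step 1: Multiply both sides by (z - 12) and set z = 12
Step 2: A = 3 / (12 - 0)
Step 3: A = 3 / 12
Step 4: A = 1/4

1/4


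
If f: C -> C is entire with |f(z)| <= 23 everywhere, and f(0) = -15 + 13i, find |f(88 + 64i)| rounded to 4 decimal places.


Step 1: By Liouville's theorem, a bounded entire function is constant.
Step 2: f(z) = f(0) = -15 + 13i for all z.
Step 3: |f(w)| = |-15 + 13i| = sqrt(225 + 169)
Step 4: = 19.8494

19.8494


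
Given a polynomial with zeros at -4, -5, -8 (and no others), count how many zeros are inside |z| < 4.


Step 1: Check each root:
  z = -4: |-4| = 4 >= 4
  z = -5: |-5| = 5 >= 4
  z = -8: |-8| = 8 >= 4
Step 2: Count = 0

0


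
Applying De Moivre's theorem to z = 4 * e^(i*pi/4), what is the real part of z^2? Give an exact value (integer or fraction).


Step 1: By De Moivre's theorem, z^2 = 4^2 * e^(i*2*pi/4) = 16 * (cos(pi/2) + i*sin(pi/2))
Step 2: |z|^2 = 4^2 = 16
Step 3: The angle pi/2 already lies in [0, 2*pi)
Step 4: cos(pi/2) = 0
Step 5: Re(z^2) = 16 * 0 = 0

0


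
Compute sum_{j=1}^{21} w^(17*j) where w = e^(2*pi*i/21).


Step 1: The sum sum_{j=1}^{n} w^(k*j) equals n if n | k, else 0.
Step 2: Here n = 21, k = 17
Step 3: Does n divide k? 21 | 17 -> False
Step 4: Sum = 0

0


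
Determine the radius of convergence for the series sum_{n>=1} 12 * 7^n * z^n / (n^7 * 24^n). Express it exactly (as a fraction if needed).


Step 1: General term a_n = 12 * 7^n / (n^7 * 24^n)
Step 2: By the root test, |a_n|^(1/n) = 12^(1/n) * 7 / (n^(7/n) * 24) -> 7/24 as n -> infinity (since 12^(1/n) -> 1 and n^(7/n) -> 1)
Step 3: R = 1/lim|a_n|^(1/n) = 24/7

24/7


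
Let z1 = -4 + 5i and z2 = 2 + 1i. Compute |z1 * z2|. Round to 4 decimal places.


Step 1: |z1| = sqrt((-4)^2 + 5^2) = sqrt(41)
Step 2: |z2| = sqrt(2^2 + 1^2) = sqrt(5)
Step 3: |z1*z2| = |z1|*|z2| = sqrt(41) * sqrt(5) = sqrt(41 * 5) = sqrt(205)
Step 4: = 14.3178

14.3178


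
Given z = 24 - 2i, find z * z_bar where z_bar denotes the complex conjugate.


Step 1: conj(z) = 24 + 2i
Step 2: z * conj(z) = 24^2 + (-2)^2
Step 3: = 576 + 4 = 580

580


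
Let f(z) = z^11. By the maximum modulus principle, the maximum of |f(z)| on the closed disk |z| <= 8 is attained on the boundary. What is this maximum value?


Step 1: On |z| = 8, |f(z)| = |z|^11 = 8^11
Step 2: By maximum modulus principle, maximum is on boundary.
Step 3: Maximum = 8589934592 = 8589934592

8589934592


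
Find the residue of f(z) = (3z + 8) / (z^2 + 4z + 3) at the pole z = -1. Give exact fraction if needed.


Step 1: Q(z) = z^2 + 4z + 3 = (z + 1)(z + 3)
Step 2: Q'(z) = 2z + 4
Step 3: Q'(-1) = 2, P(-1) = 5
Step 4: Res = P(-1)/Q'(-1) = 5/2 = 5/2

5/2


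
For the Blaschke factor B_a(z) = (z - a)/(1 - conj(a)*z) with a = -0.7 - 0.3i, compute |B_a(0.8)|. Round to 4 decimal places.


Step 1: Numerator z0 - a = 0.8 - (-0.7 - 0.3i) = 1.5 + 0.3i
Step 2: Denominator 1 - conj(a)*z0 = 1 - (-0.7 + 0.3i)*0.8 = 1.56 - 0.24i
Step 3: |z0 - a|^2 = 1.5^2 + 0.3^2 = 2.34; |1 - conj(a)*z0|^2 = 1.56^2 + (-0.24)^2 = 2.4912
Step 4: |B_a(0.8)| = sqrt(2.34 / 2.4912) = sqrt(0.939306)
Step 5: = 0.9692

0.9692


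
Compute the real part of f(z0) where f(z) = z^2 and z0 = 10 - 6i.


Step 1: z0 = 10 - 6i
Step 2: z0^2 = 10^2 - (-6)^2 - 120i
Step 3: real part = 100 - 36 = 64

64


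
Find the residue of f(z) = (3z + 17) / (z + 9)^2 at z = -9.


Step 1: Pole of order 2 at z = -9
Step 2: Res = lim d/dz [(z + 9)^2 * f(z)] as z -> -9
Step 3: (z + 9)^2 * f(z) = 3z + 17
Step 4: d/dz[3z + 17] = 3

3


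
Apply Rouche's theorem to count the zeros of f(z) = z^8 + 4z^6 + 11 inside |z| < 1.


Step 1: On |z| = 1 the three terms have sizes |z^8| = 1^8 = 1, |4z^6| = 4*1^6 = 4, |11| = 11
Step 2: The dominant term is g(z) = 11; let h(z) = z^8 + 4z^6 so f = g + h
Step 3: On |z| = 1: |g| = 11 and |h| <= 1 + 4 = 5
Step 4: Since 11 > 5, |h| < |g| on |z| = 1, so by Rouche f has the same number of zeros as g inside |z| < 1
Step 5: g(z) = 11 is a nonzero constant with no zeros inside |z| < 1. Answer = 0

0


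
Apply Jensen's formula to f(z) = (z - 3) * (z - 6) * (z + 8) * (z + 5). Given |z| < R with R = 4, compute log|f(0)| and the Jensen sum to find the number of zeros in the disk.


Jensen's formula: (1/2pi)*integral log|f(Re^it)|dt = log|f(0)| + sum_{|a_k|<R} log(R/|a_k|)
Step 1: f(0) = (-3) * (-6) * 8 * 5 = 720
Step 2: log|f(0)| = log|3| + log|6| + log|-8| + log|-5| = 6.5793
Step 3: Zeros inside |z| < 4: 3
Step 4: Jensen sum = log(4/3) = 0.2877
Step 5: n(R) = number of terms in the Jensen sum = count of zeros inside |z| < 4 = 1

1


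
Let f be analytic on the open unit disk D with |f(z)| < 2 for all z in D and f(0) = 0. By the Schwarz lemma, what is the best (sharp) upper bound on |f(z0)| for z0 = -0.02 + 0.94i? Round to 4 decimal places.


Step 1: g = f/2 maps D -> D with g(0) = 0, so by the Schwarz lemma |g(z)| <= |z|, i.e. |f(z)| <= 2|z|; this is sharp (f(z) = 2z).
Step 2: |z0|^2 = (-0.02)^2 + 0.94^2 = 0.884
Step 3: |z0| = sqrt(0.884) = 0.940213
Step 4: Best bound = 2 * |z0| = 2 * 0.940213 = 1.8804

1.8804


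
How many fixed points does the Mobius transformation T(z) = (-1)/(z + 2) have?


Step 1: Fixed points satisfy T(z) = z
Step 2: z^2 + 2z + 1 = 0
Step 3: Discriminant = 2^2 - 4*1*1 = 0
Step 4: Number of fixed points = 1

1


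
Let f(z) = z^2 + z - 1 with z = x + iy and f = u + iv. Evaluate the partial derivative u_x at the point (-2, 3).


Step 1: f(z) = (x+iy)^2 + (x+iy) - 1
Step 2: u = (x^2 - y^2) + x - 1
Step 3: u_x = 2x + 1
Step 4: At (-2, 3): u_x = -4 + 1 = -3

-3


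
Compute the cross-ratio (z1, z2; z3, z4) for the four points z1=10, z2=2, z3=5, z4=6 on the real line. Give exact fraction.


Step 1: (z1-z3)(z2-z4) = 5 * (-4) = -20
Step 2: (z1-z4)(z2-z3) = 4 * (-3) = -12
Step 3: Cross-ratio = 20/12 = 5/3

5/3


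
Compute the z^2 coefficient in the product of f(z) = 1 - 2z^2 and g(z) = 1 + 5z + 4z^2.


Step 1: z^2 term in f*g comes from: (1)*(4z^2) + (0)*(5z) + (-2z^2)*(1)
Step 2: = 4 + 0 - 2
Step 3: = 2

2


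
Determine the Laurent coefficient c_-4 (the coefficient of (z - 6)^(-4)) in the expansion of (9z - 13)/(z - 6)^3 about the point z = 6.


Step 1: Write the numerator in powers of (z - 6): 9z - 13 = 9(z - 6) + (9*6 - 13) = 9(z - 6) + 41
Step 2: Divide by (z - 6)^3: f(z) = 41(z - 6)^(-3) + 9(z - 6)^(-2)
Step 3: This finite sum is the Laurent series of f about z = 6.
Step 4: Only the powers -3 and -2 appear, so the coefficient of (z - 6)^(-4) = 0

0


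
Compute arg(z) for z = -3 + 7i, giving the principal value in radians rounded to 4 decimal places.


Step 1: z = -3 + 7i
Step 2: arg(z) = atan2(7, -3)
Step 3: arg(z) = 1.9757

1.9757


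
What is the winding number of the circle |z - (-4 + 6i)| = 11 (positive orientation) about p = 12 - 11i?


Step 1: Center c = (-4, 6), radius = 11
Step 2: |p - c|^2 = 16^2 + (-17)^2 = 545
Step 3: r^2 = 121
Step 4: |p-c| > r so winding number = 0

0


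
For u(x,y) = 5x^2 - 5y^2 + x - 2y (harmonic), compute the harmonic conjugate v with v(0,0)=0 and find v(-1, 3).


Step 1: v_x = -u_y = 10y + 2
Step 2: v_y = u_x = 10x + 1
Step 3: v = 10xy + 2x + y + C
Step 4: v(0,0) = 0 => C = 0
Step 5: v(-1, 3) = -29

-29


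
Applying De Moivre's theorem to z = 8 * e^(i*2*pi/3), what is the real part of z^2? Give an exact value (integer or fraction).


Step 1: By De Moivre's theorem, z^2 = 8^2 * e^(i*2*2*pi/3) = 64 * (cos(4*pi/3) + i*sin(4*pi/3))
Step 2: |z|^2 = 8^2 = 64
Step 3: The angle 4*pi/3 already lies in [0, 2*pi)
Step 4: cos(4*pi/3) = -1/2
Step 5: Re(z^2) = 64 * (-1/2) = -32

-32


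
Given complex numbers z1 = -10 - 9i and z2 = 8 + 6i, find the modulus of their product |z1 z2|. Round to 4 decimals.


Step 1: |z1| = sqrt((-10)^2 + (-9)^2) = sqrt(181)
Step 2: |z2| = sqrt(8^2 + 6^2) = sqrt(100)
Step 3: |z1*z2| = |z1|*|z2| = sqrt(181) * sqrt(100) = sqrt(181 * 100) = sqrt(18100)
Step 4: = 134.5362

134.5362


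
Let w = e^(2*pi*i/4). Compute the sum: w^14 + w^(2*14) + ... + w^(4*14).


Step 1: The sum sum_{j=1}^{n} w^(k*j) equals n if n | k, else 0.
Step 2: Here n = 4, k = 14
Step 3: Does n divide k? 4 | 14 -> False
Step 4: Sum = 0

0


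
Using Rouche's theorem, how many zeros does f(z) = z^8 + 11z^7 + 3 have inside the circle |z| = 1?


Step 1: On |z| = 1 the three terms have sizes |z^8| = 1^8 = 1, |11z^7| = 11*1^7 = 11, |3| = 3
Step 2: The dominant term is g(z) = 11z^7; let h(z) = z^8 + 3 so f = g + h
Step 3: On |z| = 1: |g| = 11 and |h| <= 1 + 3 = 4
Step 4: Since 11 > 4, |h| < |g| on |z| = 1, so by Rouche f has the same number of zeros as g inside |z| < 1
Step 5: g(z) = 11z^7 has 7 zeros (at the origin, multiplicity 7) inside |z| < 1. Answer = 7

7


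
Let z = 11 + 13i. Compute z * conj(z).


Step 1: conj(z) = 11 - 13i
Step 2: z * conj(z) = 11^2 + 13^2
Step 3: = 121 + 169 = 290

290


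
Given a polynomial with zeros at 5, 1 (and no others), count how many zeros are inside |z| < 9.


Step 1: Check each root:
  z = 5: |5| = 5 < 9
  z = 1: |1| = 1 < 9
Step 2: Count = 2

2


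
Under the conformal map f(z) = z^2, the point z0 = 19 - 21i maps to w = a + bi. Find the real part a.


Step 1: z0 = 19 - 21i
Step 2: z0^2 = 19^2 - (-21)^2 - 798i
Step 3: real part = 361 - 441 = -80

-80


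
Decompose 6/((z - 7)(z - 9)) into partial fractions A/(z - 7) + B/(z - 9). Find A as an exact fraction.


Step 1: Multiply both sides by (z - 7) and set z = 7
Step 2: A = 6 / (7 - 9)
Step 3: A = 6 / (-2)
Step 4: A = -3

-3


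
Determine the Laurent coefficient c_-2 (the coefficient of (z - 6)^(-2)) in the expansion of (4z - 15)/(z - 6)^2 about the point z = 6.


Step 1: Write the numerator in powers of (z - 6): 4z - 15 = 4(z - 6) + (4*6 - 15) = 4(z - 6) + 9
Step 2: Divide by (z - 6)^2: f(z) = 9(z - 6)^(-2) + 4(z - 6)^(-1)
Step 3: This finite sum is the Laurent series of f about z = 6.
Step 4: Coefficient of (z - 6)^(-2) = 4*6 - 15 = 9

9


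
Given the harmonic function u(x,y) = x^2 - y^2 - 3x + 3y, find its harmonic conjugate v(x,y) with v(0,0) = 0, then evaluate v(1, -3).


Step 1: v_x = -u_y = 2y - 3
Step 2: v_y = u_x = 2x - 3
Step 3: v = 2xy - 3x - 3y + C
Step 4: v(0,0) = 0 => C = 0
Step 5: v(1, -3) = 0

0


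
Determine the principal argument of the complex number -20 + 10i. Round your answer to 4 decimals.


Step 1: z = -20 + 10i
Step 2: arg(z) = atan2(10, -20)
Step 3: arg(z) = 2.6779

2.6779


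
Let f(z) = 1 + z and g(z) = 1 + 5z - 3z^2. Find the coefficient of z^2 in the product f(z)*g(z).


Step 1: z^2 term in f*g comes from: (1)*(-3z^2) + (z)*(5z) + (0)*(1)
Step 2: = -3 + 5 + 0
Step 3: = 2

2


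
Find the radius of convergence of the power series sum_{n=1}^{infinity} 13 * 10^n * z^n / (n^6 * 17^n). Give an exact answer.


Step 1: General term a_n = 13 * 10^n / (n^6 * 17^n)
Step 2: By the root test, |a_n|^(1/n) = 13^(1/n) * 10 / (n^(6/n) * 17) -> 10/17 as n -> infinity (since 13^(1/n) -> 1 and n^(6/n) -> 1)
Step 3: R = 1/lim|a_n|^(1/n) = 17/10

17/10


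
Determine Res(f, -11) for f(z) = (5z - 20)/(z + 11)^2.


Step 1: Pole of order 2 at z = -11
Step 2: Res = lim d/dz [(z + 11)^2 * f(z)] as z -> -11
Step 3: (z + 11)^2 * f(z) = 5z - 20
Step 4: d/dz[5z - 20] = 5

5


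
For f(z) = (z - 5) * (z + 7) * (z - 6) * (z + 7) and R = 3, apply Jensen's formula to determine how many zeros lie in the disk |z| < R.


Jensen's formula: (1/2pi)*integral log|f(Re^it)|dt = log|f(0)| + sum_{|a_k|<R} log(R/|a_k|)
Step 1: f(0) = (-5) * 7 * (-6) * 7 = 1470
Step 2: log|f(0)| = log|5| + log|-7| + log|6| + log|-7| = 7.293
Step 3: Zeros inside |z| < 3: none
Step 4: Jensen sum = (empty sum) = 0
Step 5: n(R) = number of terms in the Jensen sum = count of zeros inside |z| < 3 = 0

0


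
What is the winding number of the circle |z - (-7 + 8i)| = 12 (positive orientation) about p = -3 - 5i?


Step 1: Center c = (-7, 8), radius = 12
Step 2: |p - c|^2 = 4^2 + (-13)^2 = 185
Step 3: r^2 = 144
Step 4: |p-c| > r so winding number = 0

0


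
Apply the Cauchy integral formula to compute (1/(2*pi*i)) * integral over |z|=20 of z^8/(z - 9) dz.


Step 1: f(z) = z^8, a = 9 is inside |z| = 20
Step 2: By Cauchy integral formula: (1/(2pi*i)) * integral = f(a)
Step 3: f(9) = 9^8 = 43046721

43046721


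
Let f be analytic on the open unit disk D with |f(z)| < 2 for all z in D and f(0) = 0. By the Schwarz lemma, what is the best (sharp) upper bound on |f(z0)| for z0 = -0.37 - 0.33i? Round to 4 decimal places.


Step 1: g = f/2 maps D -> D with g(0) = 0, so by the Schwarz lemma |g(z)| <= |z|, i.e. |f(z)| <= 2|z|; this is sharp (f(z) = 2z).
Step 2: |z0|^2 = (-0.37)^2 + (-0.33)^2 = 0.2458
Step 3: |z0| = sqrt(0.2458) = 0.495782
Step 4: Best bound = 2 * |z0| = 2 * 0.495782 = 0.9916

0.9916


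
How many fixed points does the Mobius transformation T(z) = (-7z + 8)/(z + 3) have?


Step 1: Fixed points satisfy T(z) = z
Step 2: z^2 + 10z - 8 = 0
Step 3: Discriminant = 10^2 - 4*1*(-8) = 132
Step 4: Number of fixed points = 2

2


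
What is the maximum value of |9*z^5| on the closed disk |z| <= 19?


Step 1: On |z| = 19, |f(z)| = 9 * |z|^5 = 9 * 19^5
Step 2: By maximum modulus principle, maximum is on boundary.
Step 3: Maximum = 9 * 2476099 = 22284891

22284891


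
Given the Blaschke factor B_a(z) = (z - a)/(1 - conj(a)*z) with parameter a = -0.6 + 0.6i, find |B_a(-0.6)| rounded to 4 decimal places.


Step 1: Numerator z0 - a = -0.6 - (-0.6 + 0.6i) = 0 - 0.6i
Step 2: Denominator 1 - conj(a)*z0 = 1 - (-0.6 - 0.6i)*(-0.6) = 0.64 - 0.36i
Step 3: |z0 - a|^2 = 0^2 + (-0.6)^2 = 0.36; |1 - conj(a)*z0|^2 = 0.64^2 + (-0.36)^2 = 0.5392
Step 4: |B_a(-0.6)| = sqrt(0.36 / 0.5392) = sqrt(0.667656)
Step 5: = 0.8171

0.8171


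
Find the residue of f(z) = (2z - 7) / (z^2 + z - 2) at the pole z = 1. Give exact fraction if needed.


Step 1: Q(z) = z^2 + z - 2 = (z - 1)(z + 2)
Step 2: Q'(z) = 2z + 1
Step 3: Q'(1) = 3, P(1) = -5
Step 4: Res = P(1)/Q'(1) = -5/3 = -5/3

-5/3


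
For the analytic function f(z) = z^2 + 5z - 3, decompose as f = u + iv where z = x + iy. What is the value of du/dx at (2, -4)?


Step 1: f(z) = (x+iy)^2 + 5(x+iy) - 3
Step 2: u = (x^2 - y^2) + 5x - 3
Step 3: u_x = 2x + 5
Step 4: At (2, -4): u_x = 4 + 5 = 9

9


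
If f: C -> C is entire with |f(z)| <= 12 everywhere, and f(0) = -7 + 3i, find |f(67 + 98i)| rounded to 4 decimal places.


Step 1: By Liouville's theorem, a bounded entire function is constant.
Step 2: f(z) = f(0) = -7 + 3i for all z.
Step 3: |f(w)| = |-7 + 3i| = sqrt(49 + 9)
Step 4: = 7.6158

7.6158


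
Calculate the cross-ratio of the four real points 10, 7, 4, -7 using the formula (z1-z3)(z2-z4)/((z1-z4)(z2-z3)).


Step 1: (z1-z3)(z2-z4) = 6 * 14 = 84
Step 2: (z1-z4)(z2-z3) = 17 * 3 = 51
Step 3: Cross-ratio = 84/51 = 28/17

28/17


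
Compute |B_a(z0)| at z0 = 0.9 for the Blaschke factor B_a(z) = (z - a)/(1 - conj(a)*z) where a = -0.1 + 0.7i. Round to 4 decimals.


Step 1: Numerator z0 - a = 0.9 - (-0.1 + 0.7i) = 1 - 0.7i
Step 2: Denominator 1 - conj(a)*z0 = 1 - (-0.1 - 0.7i)*0.9 = 1.09 + 0.63i
Step 3: |z0 - a|^2 = 1^2 + (-0.7)^2 = 1.49; |1 - conj(a)*z0|^2 = 1.09^2 + 0.63^2 = 1.585
Step 4: |B_a(0.9)| = sqrt(1.49 / 1.585) = sqrt(0.940063)
Step 5: = 0.9696

0.9696


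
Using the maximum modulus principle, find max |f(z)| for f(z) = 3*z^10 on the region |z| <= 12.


Step 1: On |z| = 12, |f(z)| = 3 * |z|^10 = 3 * 12^10
Step 2: By maximum modulus principle, maximum is on boundary.
Step 3: Maximum = 3 * 61917364224 = 185752092672

185752092672


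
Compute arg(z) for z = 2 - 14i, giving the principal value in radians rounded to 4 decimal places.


Step 1: z = 2 - 14i
Step 2: arg(z) = atan2(-14, 2)
Step 3: arg(z) = -1.4289

-1.4289


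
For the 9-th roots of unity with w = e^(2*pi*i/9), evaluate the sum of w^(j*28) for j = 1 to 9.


Step 1: The sum sum_{j=1}^{n} w^(k*j) equals n if n | k, else 0.
Step 2: Here n = 9, k = 28
Step 3: Does n divide k? 9 | 28 -> False
Step 4: Sum = 0

0


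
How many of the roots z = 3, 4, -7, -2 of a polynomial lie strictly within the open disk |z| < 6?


Step 1: Check each root:
  z = 3: |3| = 3 < 6
  z = 4: |4| = 4 < 6
  z = -7: |-7| = 7 >= 6
  z = -2: |-2| = 2 < 6
Step 2: Count = 3

3


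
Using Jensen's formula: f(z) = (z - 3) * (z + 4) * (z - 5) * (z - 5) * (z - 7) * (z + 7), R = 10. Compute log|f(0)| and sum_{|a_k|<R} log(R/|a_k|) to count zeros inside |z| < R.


Jensen's formula: (1/2pi)*integral log|f(Re^it)|dt = log|f(0)| + sum_{|a_k|<R} log(R/|a_k|)
Step 1: f(0) = (-3) * 4 * (-5) * (-5) * (-7) * 7 = 14700
Step 2: log|f(0)| = log|3| + log|-4| + log|5| + log|5| + log|7| + log|-7| = 9.5956
Step 3: Zeros inside |z| < 10: 3, -4, 5, 5, 7, -7
Step 4: Jensen sum = log(10/3) + log(10/4) + log(10/5) + log(10/5) + log(10/7) + log(10/7) = 4.2199
Step 5: n(R) = number of terms in the Jensen sum = count of zeros inside |z| < 10 = 6

6


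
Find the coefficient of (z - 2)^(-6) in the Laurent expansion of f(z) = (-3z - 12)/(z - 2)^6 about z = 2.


Step 1: Write the numerator in powers of (z - 2): -3z - 12 = -3(z - 2) + (-3*2 - 12) = -3(z - 2) - 18
Step 2: Divide by (z - 2)^6: f(z) = -18(z - 2)^(-6) - 3(z - 2)^(-5)
Step 3: This finite sum is the Laurent series of f about z = 2.
Step 4: Coefficient of (z - 2)^(-6) = -3*2 - 12 = -18

-18


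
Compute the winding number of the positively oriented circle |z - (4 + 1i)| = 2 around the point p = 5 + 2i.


Step 1: Center c = (4, 1), radius = 2
Step 2: |p - c|^2 = 1^2 + 1^2 = 2
Step 3: r^2 = 4
Step 4: |p-c| < r so winding number = 1

1


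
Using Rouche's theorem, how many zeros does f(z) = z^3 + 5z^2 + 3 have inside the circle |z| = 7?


Step 1: On |z| = 7 the three terms have sizes |z^3| = 7^3 = 343, |5z^2| = 5*7^2 = 245, |3| = 3
Step 2: The dominant term is g(z) = z^3; let h(z) = 5z^2 + 3 so f = g + h
Step 3: On |z| = 7: |g| = 343 and |h| <= 245 + 3 = 248
Step 4: Since 343 > 248, |h| < |g| on |z| = 7, so by Rouche f has the same number of zeros as g inside |z| < 7
Step 5: g(z) = z^3 has 3 zeros (all at the origin) inside |z| < 7. Answer = 3

3


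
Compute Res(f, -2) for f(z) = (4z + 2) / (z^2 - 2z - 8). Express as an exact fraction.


Step 1: Q(z) = z^2 - 2z - 8 = (z + 2)(z - 4)
Step 2: Q'(z) = 2z - 2
Step 3: Q'(-2) = -6, P(-2) = -6
Step 4: Res = P(-2)/Q'(-2) = -6/(-6) = 1

1


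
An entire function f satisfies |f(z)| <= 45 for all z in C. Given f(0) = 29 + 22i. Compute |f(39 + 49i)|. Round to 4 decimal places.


Step 1: By Liouville's theorem, a bounded entire function is constant.
Step 2: f(z) = f(0) = 29 + 22i for all z.
Step 3: |f(w)| = |29 + 22i| = sqrt(841 + 484)
Step 4: = 36.4005

36.4005


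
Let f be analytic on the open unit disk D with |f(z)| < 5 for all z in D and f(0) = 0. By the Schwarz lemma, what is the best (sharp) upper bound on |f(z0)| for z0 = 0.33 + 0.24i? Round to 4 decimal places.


Step 1: g = f/5 maps D -> D with g(0) = 0, so by the Schwarz lemma |g(z)| <= |z|, i.e. |f(z)| <= 5|z|; this is sharp (f(z) = 5z).
Step 2: |z0|^2 = 0.33^2 + 0.24^2 = 0.1665
Step 3: |z0| = sqrt(0.1665) = 0.408044
Step 4: Best bound = 5 * |z0| = 5 * 0.408044 = 2.0402

2.0402


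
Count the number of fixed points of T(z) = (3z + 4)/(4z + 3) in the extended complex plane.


Step 1: Fixed points satisfy T(z) = z
Step 2: 4z^2 - 4 = 0
Step 3: Discriminant = 0^2 - 4*4*(-4) = 64
Step 4: Number of fixed points = 2

2


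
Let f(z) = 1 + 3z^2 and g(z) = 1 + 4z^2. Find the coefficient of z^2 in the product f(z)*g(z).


Step 1: z^2 term in f*g comes from: (1)*(4z^2) + (0)*(0) + (3z^2)*(1)
Step 2: = 4 + 0 + 3
Step 3: = 7

7


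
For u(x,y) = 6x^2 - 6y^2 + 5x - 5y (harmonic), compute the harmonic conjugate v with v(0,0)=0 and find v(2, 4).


Step 1: v_x = -u_y = 12y + 5
Step 2: v_y = u_x = 12x + 5
Step 3: v = 12xy + 5x + 5y + C
Step 4: v(0,0) = 0 => C = 0
Step 5: v(2, 4) = 126

126


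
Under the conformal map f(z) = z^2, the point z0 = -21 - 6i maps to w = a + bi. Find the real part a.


Step 1: z0 = -21 - 6i
Step 2: z0^2 = (-21)^2 - (-6)^2 + 252i
Step 3: real part = 441 - 36 = 405

405


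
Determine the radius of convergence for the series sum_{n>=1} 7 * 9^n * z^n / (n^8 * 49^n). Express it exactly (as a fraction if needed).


Step 1: General term a_n = 7 * 9^n / (n^8 * 49^n)
Step 2: By the root test, |a_n|^(1/n) = 7^(1/n) * 9 / (n^(8/n) * 49) -> 9/49 as n -> infinity (since 7^(1/n) -> 1 and n^(8/n) -> 1)
Step 3: R = 1/lim|a_n|^(1/n) = 49/9

49/9


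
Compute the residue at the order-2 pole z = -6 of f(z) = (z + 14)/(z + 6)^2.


Step 1: Pole of order 2 at z = -6
Step 2: Res = lim d/dz [(z + 6)^2 * f(z)] as z -> -6
Step 3: (z + 6)^2 * f(z) = z + 14
Step 4: d/dz[z + 14] = 1

1


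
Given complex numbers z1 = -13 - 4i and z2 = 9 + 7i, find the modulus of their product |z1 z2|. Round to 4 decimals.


Step 1: |z1| = sqrt((-13)^2 + (-4)^2) = sqrt(185)
Step 2: |z2| = sqrt(9^2 + 7^2) = sqrt(130)
Step 3: |z1*z2| = |z1|*|z2| = sqrt(185) * sqrt(130) = sqrt(185 * 130) = sqrt(24050)
Step 4: = 155.0806

155.0806


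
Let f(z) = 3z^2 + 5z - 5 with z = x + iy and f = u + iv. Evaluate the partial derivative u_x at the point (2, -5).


Step 1: f(z) = 3(x+iy)^2 + 5(x+iy) - 5
Step 2: u = 3(x^2 - y^2) + 5x - 5
Step 3: u_x = 6x + 5
Step 4: At (2, -5): u_x = 12 + 5 = 17

17


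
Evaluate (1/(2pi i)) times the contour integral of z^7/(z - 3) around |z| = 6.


Step 1: f(z) = z^7, a = 3 is inside |z| = 6
Step 2: By Cauchy integral formula: (1/(2pi*i)) * integral = f(a)
Step 3: f(3) = 3^7 = 2187

2187


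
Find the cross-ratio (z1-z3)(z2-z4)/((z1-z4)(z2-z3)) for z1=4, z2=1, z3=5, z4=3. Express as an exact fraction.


Step 1: (z1-z3)(z2-z4) = (-1) * (-2) = 2
Step 2: (z1-z4)(z2-z3) = 1 * (-4) = -4
Step 3: Cross-ratio = -2/4 = -1/2

-1/2


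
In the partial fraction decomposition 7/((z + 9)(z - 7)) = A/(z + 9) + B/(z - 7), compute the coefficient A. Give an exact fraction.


Step 1: Multiply both sides by (z + 9) and set z = -9
Step 2: A = 7 / (-9 - 7)
Step 3: A = 7 / (-16)
Step 4: A = -7/16

-7/16


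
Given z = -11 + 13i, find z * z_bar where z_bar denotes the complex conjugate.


Step 1: conj(z) = -11 - 13i
Step 2: z * conj(z) = (-11)^2 + 13^2
Step 3: = 121 + 169 = 290

290


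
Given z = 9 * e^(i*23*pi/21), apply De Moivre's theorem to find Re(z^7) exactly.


Step 1: By De Moivre's theorem, z^7 = 9^7 * e^(i*7*23*pi/21) = 4782969 * (cos(23*pi/3) + i*sin(23*pi/3))
Step 2: |z|^7 = 9^7 = 4782969
Step 3: Reduce the angle mod 2*pi: 23*pi/3 - 6*pi = 5*pi/3
Step 4: cos(5*pi/3) = 1/2
Step 5: Re(z^7) = 4782969 * 1/2 = 4782969/2

4782969/2


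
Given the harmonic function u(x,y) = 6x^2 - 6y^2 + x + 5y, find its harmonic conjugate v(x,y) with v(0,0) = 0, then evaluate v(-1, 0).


Step 1: v_x = -u_y = 12y - 5
Step 2: v_y = u_x = 12x + 1
Step 3: v = 12xy - 5x + y + C
Step 4: v(0,0) = 0 => C = 0
Step 5: v(-1, 0) = 5

5


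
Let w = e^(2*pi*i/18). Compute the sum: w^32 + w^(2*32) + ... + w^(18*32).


Step 1: The sum sum_{j=1}^{n} w^(k*j) equals n if n | k, else 0.
Step 2: Here n = 18, k = 32
Step 3: Does n divide k? 18 | 32 -> False
Step 4: Sum = 0

0


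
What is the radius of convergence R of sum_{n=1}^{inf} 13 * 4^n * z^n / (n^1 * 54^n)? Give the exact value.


Step 1: General term a_n = 13 * 4^n / (n^1 * 54^n)
Step 2: By the root test, |a_n|^(1/n) = 13^(1/n) * 4 / (n^(1/n) * 54) -> 4/54 as n -> infinity (since 13^(1/n) -> 1 and n^(1/n) -> 1)
Step 3: R = 1/lim|a_n|^(1/n) = 54/4 = 27/2

27/2


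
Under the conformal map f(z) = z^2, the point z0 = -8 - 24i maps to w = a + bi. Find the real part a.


Step 1: z0 = -8 - 24i
Step 2: z0^2 = (-8)^2 - (-24)^2 + 384i
Step 3: real part = 64 - 576 = -512

-512


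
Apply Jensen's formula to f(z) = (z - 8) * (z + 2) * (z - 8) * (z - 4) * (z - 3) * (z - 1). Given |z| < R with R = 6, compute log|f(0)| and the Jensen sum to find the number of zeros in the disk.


Jensen's formula: (1/2pi)*integral log|f(Re^it)|dt = log|f(0)| + sum_{|a_k|<R} log(R/|a_k|)
Step 1: f(0) = (-8) * 2 * (-8) * (-4) * (-3) * (-1) = -1536
Step 2: log|f(0)| = log|8| + log|-2| + log|8| + log|4| + log|3| + log|1| = 7.3369
Step 3: Zeros inside |z| < 6: -2, 4, 3, 1
Step 4: Jensen sum = log(6/2) + log(6/4) + log(6/3) + log(6/1) = 3.989
Step 5: n(R) = number of terms in the Jensen sum = count of zeros inside |z| < 6 = 4

4


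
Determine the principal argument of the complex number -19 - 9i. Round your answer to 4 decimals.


Step 1: z = -19 - 9i
Step 2: arg(z) = atan2(-9, -19)
Step 3: arg(z) = -2.6992

-2.6992


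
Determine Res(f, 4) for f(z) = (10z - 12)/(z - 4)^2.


Step 1: Pole of order 2 at z = 4
Step 2: Res = lim d/dz [(z - 4)^2 * f(z)] as z -> 4
Step 3: (z - 4)^2 * f(z) = 10z - 12
Step 4: d/dz[10z - 12] = 10

10


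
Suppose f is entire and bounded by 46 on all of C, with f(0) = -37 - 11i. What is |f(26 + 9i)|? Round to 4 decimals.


Step 1: By Liouville's theorem, a bounded entire function is constant.
Step 2: f(z) = f(0) = -37 - 11i for all z.
Step 3: |f(w)| = |-37 - 11i| = sqrt(1369 + 121)
Step 4: = 38.6005

38.6005


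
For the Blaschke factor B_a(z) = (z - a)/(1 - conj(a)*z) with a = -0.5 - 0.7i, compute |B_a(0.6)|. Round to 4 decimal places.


Step 1: Numerator z0 - a = 0.6 - (-0.5 - 0.7i) = 1.1 + 0.7i
Step 2: Denominator 1 - conj(a)*z0 = 1 - (-0.5 + 0.7i)*0.6 = 1.3 - 0.42i
Step 3: |z0 - a|^2 = 1.1^2 + 0.7^2 = 1.7; |1 - conj(a)*z0|^2 = 1.3^2 + (-0.42)^2 = 1.8664
Step 4: |B_a(0.6)| = sqrt(1.7 / 1.8664) = sqrt(0.910844)
Step 5: = 0.9544

0.9544


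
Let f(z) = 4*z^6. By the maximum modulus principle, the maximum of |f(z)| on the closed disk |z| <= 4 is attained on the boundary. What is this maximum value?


Step 1: On |z| = 4, |f(z)| = 4 * |z|^6 = 4 * 4^6
Step 2: By maximum modulus principle, maximum is on boundary.
Step 3: Maximum = 4 * 4096 = 16384

16384


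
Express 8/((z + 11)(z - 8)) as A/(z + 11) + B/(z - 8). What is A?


Step 1: Multiply both sides by (z + 11) and set z = -11
Step 2: A = 8 / (-11 - 8)
Step 3: A = 8 / (-19)
Step 4: A = -8/19

-8/19


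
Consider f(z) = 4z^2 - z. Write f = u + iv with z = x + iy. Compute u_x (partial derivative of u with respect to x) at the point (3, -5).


Step 1: f(z) = 4(x+iy)^2 - (x+iy) + 0
Step 2: u = 4(x^2 - y^2) - x + 0
Step 3: u_x = 8x - 1
Step 4: At (3, -5): u_x = 24 - 1 = 23

23


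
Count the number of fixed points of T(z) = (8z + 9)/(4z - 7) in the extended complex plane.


Step 1: Fixed points satisfy T(z) = z
Step 2: 4z^2 - 15z - 9 = 0
Step 3: Discriminant = (-15)^2 - 4*4*(-9) = 369
Step 4: Number of fixed points = 2

2


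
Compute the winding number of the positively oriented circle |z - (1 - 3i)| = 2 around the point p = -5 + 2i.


Step 1: Center c = (1, -3), radius = 2
Step 2: |p - c|^2 = (-6)^2 + 5^2 = 61
Step 3: r^2 = 4
Step 4: |p-c| > r so winding number = 0

0


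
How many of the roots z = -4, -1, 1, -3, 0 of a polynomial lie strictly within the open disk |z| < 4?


Step 1: Check each root:
  z = -4: |-4| = 4 >= 4
  z = -1: |-1| = 1 < 4
  z = 1: |1| = 1 < 4
  z = -3: |-3| = 3 < 4
  z = 0: |0| = 0 < 4
Step 2: Count = 4

4


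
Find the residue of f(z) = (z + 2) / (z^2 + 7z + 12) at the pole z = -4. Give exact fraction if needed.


Step 1: Q(z) = z^2 + 7z + 12 = (z + 4)(z + 3)
Step 2: Q'(z) = 2z + 7
Step 3: Q'(-4) = -1, P(-4) = -2
Step 4: Res = P(-4)/Q'(-4) = -2/(-1) = 2

2


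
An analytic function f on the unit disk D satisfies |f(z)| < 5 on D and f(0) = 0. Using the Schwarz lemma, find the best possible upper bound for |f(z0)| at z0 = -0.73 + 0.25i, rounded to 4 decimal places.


Step 1: g = f/5 maps D -> D with g(0) = 0, so by the Schwarz lemma |g(z)| <= |z|, i.e. |f(z)| <= 5|z|; this is sharp (f(z) = 5z).
Step 2: |z0|^2 = (-0.73)^2 + 0.25^2 = 0.5954
Step 3: |z0| = sqrt(0.5954) = 0.771622
Step 4: Best bound = 5 * |z0| = 5 * 0.771622 = 3.8581

3.8581


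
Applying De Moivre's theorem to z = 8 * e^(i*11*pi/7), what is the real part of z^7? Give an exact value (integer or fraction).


Step 1: By De Moivre's theorem, z^7 = 8^7 * e^(i*7*11*pi/7) = 2097152 * (cos(11*pi) + i*sin(11*pi))
Step 2: |z|^7 = 8^7 = 2097152
Step 3: Reduce the angle mod 2*pi: 11*pi - 10*pi = pi
Step 4: cos(pi) = -1
Step 5: Re(z^7) = 2097152 * (-1) = -2097152

-2097152


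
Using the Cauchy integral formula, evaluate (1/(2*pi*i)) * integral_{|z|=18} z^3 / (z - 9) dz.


Step 1: f(z) = z^3, a = 9 is inside |z| = 18
Step 2: By Cauchy integral formula: (1/(2pi*i)) * integral = f(a)
Step 3: f(9) = 9^3 = 729

729


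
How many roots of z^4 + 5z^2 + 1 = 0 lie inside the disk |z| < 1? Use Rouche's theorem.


Step 1: On |z| = 1 the three terms have sizes |z^4| = 1^4 = 1, |5z^2| = 5*1^2 = 5, |1| = 1
Step 2: The dominant term is g(z) = 5z^2; let h(z) = z^4 + 1 so f = g + h
Step 3: On |z| = 1: |g| = 5 and |h| <= 1 + 1 = 2
Step 4: Since 5 > 2, |h| < |g| on |z| = 1, so by Rouche f has the same number of zeros as g inside |z| < 1
Step 5: g(z) = 5z^2 has 2 zeros (at the origin, multiplicity 2) inside |z| < 1. Answer = 2

2


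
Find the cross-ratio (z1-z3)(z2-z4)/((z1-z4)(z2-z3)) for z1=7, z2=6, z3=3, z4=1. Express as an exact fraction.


Step 1: (z1-z3)(z2-z4) = 4 * 5 = 20
Step 2: (z1-z4)(z2-z3) = 6 * 3 = 18
Step 3: Cross-ratio = 20/18 = 10/9

10/9


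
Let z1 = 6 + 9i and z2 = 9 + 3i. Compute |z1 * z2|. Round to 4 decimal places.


Step 1: |z1| = sqrt(6^2 + 9^2) = sqrt(117)
Step 2: |z2| = sqrt(9^2 + 3^2) = sqrt(90)
Step 3: |z1*z2| = |z1|*|z2| = sqrt(117) * sqrt(90) = sqrt(117 * 90) = sqrt(10530)
Step 4: = 102.6158

102.6158


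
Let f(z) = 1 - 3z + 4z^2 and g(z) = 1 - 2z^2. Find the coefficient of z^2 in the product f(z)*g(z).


Step 1: z^2 term in f*g comes from: (1)*(-2z^2) + (-3z)*(0) + (4z^2)*(1)
Step 2: = -2 + 0 + 4
Step 3: = 2

2


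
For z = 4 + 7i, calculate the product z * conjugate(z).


Step 1: conj(z) = 4 - 7i
Step 2: z * conj(z) = 4^2 + 7^2
Step 3: = 16 + 49 = 65

65
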